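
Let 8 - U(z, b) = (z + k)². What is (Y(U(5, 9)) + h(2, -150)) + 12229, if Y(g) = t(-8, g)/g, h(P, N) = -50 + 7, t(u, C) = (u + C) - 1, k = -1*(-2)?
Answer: 499676/41 ≈ 12187.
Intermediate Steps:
k = 2
t(u, C) = -1 + C + u (t(u, C) = (C + u) - 1 = -1 + C + u)
h(P, N) = -43
U(z, b) = 8 - (2 + z)² (U(z, b) = 8 - (z + 2)² = 8 - (2 + z)²)
Y(g) = (-9 + g)/g (Y(g) = (-1 + g - 8)/g = (-9 + g)/g)
(Y(U(5, 9)) + h(2, -150)) + 12229 = ((-9 + (8 - (2 + 5)²))/(8 - (2 + 5)²) - 43) + 12229 = ((-9 + (8 - 1*7²))/(8 - 1*7²) - 43) + 12229 = ((-9 + (8 - 1*49))/(8 - 1*49) - 43) + 12229 = ((-9 + (8 - 49))/(8 - 49) - 43) + 12229 = ((-9 - 41)/(-41) - 43) + 12229 = (-1/41*(-50) - 43) + 12229 = (50/41 - 43) + 12229 = -1713/41 + 12229 = 499676/41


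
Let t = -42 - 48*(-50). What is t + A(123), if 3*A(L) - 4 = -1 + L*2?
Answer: 2441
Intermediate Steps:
t = 2358 (t = -42 + 2400 = 2358)
A(L) = 1 + 2*L/3 (A(L) = 4/3 + (-1 + L*2)/3 = 4/3 + (-1 + 2*L)/3 = 4/3 + (-⅓ + 2*L/3) = 1 + 2*L/3)
t + A(123) = 2358 + (1 + (⅔)*123) = 2358 + (1 + 82) = 2358 + 83 = 2441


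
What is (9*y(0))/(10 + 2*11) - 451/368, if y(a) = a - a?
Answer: -451/368 ≈ -1.2255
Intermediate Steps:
y(a) = 0
(9*y(0))/(10 + 2*11) - 451/368 = (9*0)/(10 + 2*11) - 451/368 = 0/(10 + 22) - 451*1/368 = 0/32 - 451/368 = 0*(1/32) - 451/368 = 0 - 451/368 = -451/368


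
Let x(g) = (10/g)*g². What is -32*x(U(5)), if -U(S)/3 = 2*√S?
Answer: 1920*√5 ≈ 4293.3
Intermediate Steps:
U(S) = -6*√S
x(g) = 10*g
-32*x(U(5)) = -320*(-6*√5) = -(-1920)*√5 = 1920*√5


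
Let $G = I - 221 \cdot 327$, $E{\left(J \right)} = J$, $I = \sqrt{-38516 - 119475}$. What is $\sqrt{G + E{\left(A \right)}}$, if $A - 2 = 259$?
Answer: $\sqrt{-72006 + i \sqrt{157991}} \approx 0.7406 + 268.34 i$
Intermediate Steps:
$A = 261$ ($A = 2 + 259 = 261$)
$I = i \sqrt{157991}$ ($I = \sqrt{-157991} = i \sqrt{157991} \approx 397.48 i$)
$G = -72267 + i \sqrt{157991}$ ($G = i \sqrt{157991} - 221 \cdot 327 = i \sqrt{157991} - 72267 = -72267 + i \sqrt{157991} \approx -72267.0 + 397.48 i$)
$\sqrt{G + E{\left(A \right)}} = \sqrt{\left(-72267 + i \sqrt{157991}\right) + 261} = \sqrt{-72006 + i \sqrt{157991}}$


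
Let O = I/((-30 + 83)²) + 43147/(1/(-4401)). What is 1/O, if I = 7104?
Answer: -2809/533400854019 ≈ -5.2662e-9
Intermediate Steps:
O = -533400854019/2809 (O = 7104/((-30 + 83)²) + 43147/(1/(-4401)) = 7104/(53²) + 43147/(-1/4401) = 7104/2809 + 43147*(-4401) = 7104*(1/2809) - 189889947 = 7104/2809 - 189889947 = -533400854019/2809 ≈ -1.8989e+8)
1/O = 1/(-533400854019/2809) = -2809/533400854019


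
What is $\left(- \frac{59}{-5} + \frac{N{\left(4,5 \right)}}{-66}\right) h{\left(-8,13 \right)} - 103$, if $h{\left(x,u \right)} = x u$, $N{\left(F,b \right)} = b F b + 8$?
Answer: $- \frac{63801}{55} \approx -1160.0$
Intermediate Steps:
$N{\left(F,b \right)} = 8 + F b^{2}$ ($N{\left(F,b \right)} = F b b + 8 = F b^{2} + 8 = 8 + F b^{2}$)
$h{\left(x,u \right)} = u x$
$\left(- \frac{59}{-5} + \frac{N{\left(4,5 \right)}}{-66}\right) h{\left(-8,13 \right)} - 103 = \left(- \frac{59}{-5} + \frac{8 + 4 \cdot 5^{2}}{-66}\right) 13 \left(-8\right) - 103 = \left(\left(-59\right) \left(- \frac{1}{5}\right) + \left(8 + 4 \cdot 25\right) \left(- \frac{1}{66}\right)\right) \left(-104\right) - 103 = \left(\frac{59}{5} + \left(8 + 100\right) \left(- \frac{1}{66}\right)\right) \left(-104\right) - 103 = \left(\frac{59}{5} + 108 \left(- \frac{1}{66}\right)\right) \left(-104\right) - 103 = \left(\frac{59}{5} - \frac{18}{11}\right) \left(-104\right) - 103 = \frac{559}{55} \left(-104\right) - 103 = - \frac{58136}{55} - 103 = - \frac{63801}{55}$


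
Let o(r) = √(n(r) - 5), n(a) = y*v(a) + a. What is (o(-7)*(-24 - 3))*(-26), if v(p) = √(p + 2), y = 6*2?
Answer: 1404*√(-3 + 3*I*√5) ≈ 2070.2 + 3193.7*I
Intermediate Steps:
y = 12
v(p) = √(2 + p)
n(a) = a + 12*√(2 + a) (n(a) = 12*√(2 + a) + a = a + 12*√(2 + a))
o(r) = √(-5 + r + 12*√(2 + r)) (o(r) = √((r + 12*√(2 + r)) - 5) = √(-5 + r + 12*√(2 + r)))
(o(-7)*(-24 - 3))*(-26) = (√(-5 - 7 + 12*√(2 - 7))*(-24 - 3))*(-26) = (√(-5 - 7 + 12*√(-5))*(-27))*(-26) = (√(-5 - 7 + 12*(I*√5))*(-27))*(-26) = (√(-5 - 7 + 12*I*√5)*(-27))*(-26) = (√(-12 + 12*I*√5)*(-27))*(-26) = -27*√(-12 + 12*I*√5)*(-26) = 702*√(-12 + 12*I*√5)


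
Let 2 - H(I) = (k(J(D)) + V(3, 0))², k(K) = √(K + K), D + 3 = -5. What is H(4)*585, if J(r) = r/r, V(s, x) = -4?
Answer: -9360 + 4680*√2 ≈ -2741.5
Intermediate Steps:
D = -8 (D = -3 - 5 = -8)
J(r) = 1
k(K) = √2*√K (k(K) = √(2*K) = √2*√K)
H(I) = 2 - (-4 + √2)² (H(I) = 2 - (√2*√1 - 4)² = 2 - (√2*1 - 4)² = 2 - (√2 - 4)² = 2 - (-4 + √2)²)
H(4)*585 = (-16 + 8*√2)*585 = -9360 + 4680*√2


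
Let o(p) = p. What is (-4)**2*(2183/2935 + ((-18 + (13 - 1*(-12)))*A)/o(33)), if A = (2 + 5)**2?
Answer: 17259904/96855 ≈ 178.20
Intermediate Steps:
A = 49 (A = 7**2 = 49)
(-4)**2*(2183/2935 + ((-18 + (13 - 1*(-12)))*A)/o(33)) = (-4)**2*(2183/2935 + ((-18 + (13 - 1*(-12)))*49)/33) = 16*(2183*(1/2935) + ((-18 + (13 + 12))*49)*(1/33)) = 16*(2183/2935 + ((-18 + 25)*49)*(1/33)) = 16*(2183/2935 + (7*49)*(1/33)) = 16*(2183/2935 + 343*(1/33)) = 16*(2183/2935 + 343/33) = 16*(1078744/96855) = 17259904/96855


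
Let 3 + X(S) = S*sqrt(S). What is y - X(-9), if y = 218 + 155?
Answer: 376 + 27*I ≈ 376.0 + 27.0*I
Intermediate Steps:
X(S) = -3 + S**(3/2) (X(S) = -3 + S*sqrt(S) = -3 + S**(3/2))
y = 373
y - X(-9) = 373 - (-3 + (-9)**(3/2)) = 373 - (-3 - 27*I) = 373 + (3 + 27*I) = 376 + 27*I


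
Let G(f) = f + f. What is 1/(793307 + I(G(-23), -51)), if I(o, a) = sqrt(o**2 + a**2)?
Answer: 793307/629335991532 - sqrt(4717)/629335991532 ≈ 1.2604e-6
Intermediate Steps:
G(f) = 2*f
I(o, a) = sqrt(a**2 + o**2)
1/(793307 + I(G(-23), -51)) = 1/(793307 + sqrt((-51)**2 + (2*(-23))**2)) = 1/(793307 + sqrt(2601 + (-46)**2)) = 1/(793307 + sqrt(2601 + 2116)) = 1/(793307 + sqrt(4717))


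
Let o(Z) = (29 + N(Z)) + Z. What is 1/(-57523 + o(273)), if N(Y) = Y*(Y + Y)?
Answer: 1/91837 ≈ 1.0889e-5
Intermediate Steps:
N(Y) = 2*Y² (N(Y) = Y*(2*Y) = 2*Y²)
o(Z) = 29 + Z + 2*Z² (o(Z) = (29 + 2*Z²) + Z = 29 + Z + 2*Z²)
1/(-57523 + o(273)) = 1/(-57523 + (29 + 273 + 2*273²)) = 1/(-57523 + (29 + 273 + 2*74529)) = 1/(-57523 + (29 + 273 + 149058)) = 1/(-57523 + 149360) = 1/91837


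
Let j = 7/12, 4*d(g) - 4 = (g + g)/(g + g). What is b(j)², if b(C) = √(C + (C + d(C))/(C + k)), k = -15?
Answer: 947/2076 ≈ 0.45617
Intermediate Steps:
d(g) = 5/4 (d(g) = 1 + ((g + g)/(g + g))/4 = 1 + ((2*g)/((2*g)))/4 = 1 + ((2*g)*(1/(2*g)))/4 = 1 + (¼)*1 = 1 + ¼ = 5/4)
j = 7/12 (j = 7*(1/12) = 7/12 ≈ 0.58333)
b(C) = √(C + (5/4 + C)/(-15 + C)) (b(C) = √(C + (C + 5/4)/(C - 15)) = √(C + (5/4 + C)/(-15 + C)))
b(j)² = (√((5 - 56*7/12 + 4*(7/12)²)/(-15 + 7/12))/2)² = (√((5 - 98/3 + 4*(49/144))/(-173/12))/2)² = (√(-12*(5 - 98/3 + 49/36)/173)/2)² = (√(-12/173*(-947/36))/2)² = (√(947/519)/2)² = ((√491493/519)/2)² = (√491493/1038)² = 947/2076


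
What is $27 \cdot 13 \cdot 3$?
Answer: $1053$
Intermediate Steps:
$27 \cdot 13 \cdot 3 = 351 \cdot 3 = 1053$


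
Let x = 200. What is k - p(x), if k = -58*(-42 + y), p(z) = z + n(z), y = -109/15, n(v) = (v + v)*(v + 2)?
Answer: -1172138/15 ≈ -78143.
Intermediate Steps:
n(v) = 2*v*(2 + v) (n(v) = (2*v)*(2 + v) = 2*v*(2 + v))
y = -109/15 (y = -109*1/15 = -109/15 ≈ -7.2667)
p(z) = z + 2*z*(2 + z)
k = 42862/15 (k = -58*(-42 - 109/15) = -58*(-739/15) = 42862/15 ≈ 2857.5)
k - p(x) = 42862/15 - 200*(5 + 2*200) = 42862/15 - 200*(5 + 400) = 42862/15 - 200*405 = 42862/15 - 1*81000 = 42862/15 - 81000 = -1172138/15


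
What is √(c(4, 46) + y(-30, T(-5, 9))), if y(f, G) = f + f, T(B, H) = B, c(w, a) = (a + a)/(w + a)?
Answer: I*√1454/5 ≈ 7.6263*I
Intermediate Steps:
c(w, a) = 2*a/(a + w) (c(w, a) = (2*a)/(a + w) = 2*a/(a + w))
y(f, G) = 2*f
√(c(4, 46) + y(-30, T(-5, 9))) = √(2*46/(46 + 4) + 2*(-30)) = √(2*46/50 - 60) = √(2*46*(1/50) - 60) = √(46/25 - 60) = √(-1454/25) = I*√1454/5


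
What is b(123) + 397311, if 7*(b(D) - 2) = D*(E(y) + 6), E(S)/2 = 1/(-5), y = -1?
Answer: 1987057/5 ≈ 3.9741e+5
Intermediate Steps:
E(S) = -⅖ (E(S) = 2/(-5) = 2*(-⅕) = -⅖)
b(D) = 2 + 4*D/5 (b(D) = 2 + (D*(-⅖ + 6))/7 = 2 + (D*(28/5))/7 = 2 + (28*D/5)/7 = 2 + 4*D/5)
b(123) + 397311 = (2 + (⅘)*123) + 397311 = (2 + 492/5) + 397311 = 502/5 + 397311 = 1987057/5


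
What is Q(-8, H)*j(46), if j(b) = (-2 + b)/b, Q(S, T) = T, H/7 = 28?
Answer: 4312/23 ≈ 187.48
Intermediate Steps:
H = 196 (H = 7*28 = 196)
j(b) = (-2 + b)/b
Q(-8, H)*j(46) = 196*((-2 + 46)/46) = 196*((1/46)*44) = 196*(22/23) = 4312/23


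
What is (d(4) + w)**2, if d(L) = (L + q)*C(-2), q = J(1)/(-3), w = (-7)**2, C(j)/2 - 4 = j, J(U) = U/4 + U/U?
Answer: 36100/9 ≈ 4011.1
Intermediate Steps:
J(U) = 1 + U/4 (J(U) = U*(1/4) + 1 = U/4 + 1 = 1 + U/4)
C(j) = 8 + 2*j
w = 49
q = -5/12 (q = (1 + (1/4)*1)/(-3) = (1 + 1/4)*(-1/3) = (5/4)*(-1/3) = -5/12 ≈ -0.41667)
d(L) = -5/3 + 4*L (d(L) = (L - 5/12)*(8 + 2*(-2)) = (-5/12 + L)*(8 - 4) = (-5/12 + L)*4 = -5/3 + 4*L)
(d(4) + w)**2 = ((-5/3 + 4*4) + 49)**2 = ((-5/3 + 16) + 49)**2 = (43/3 + 49)**2 = (190/3)**2 = 36100/9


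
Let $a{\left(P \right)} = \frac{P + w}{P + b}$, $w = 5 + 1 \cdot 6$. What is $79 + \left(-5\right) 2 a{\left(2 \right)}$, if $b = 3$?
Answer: $53$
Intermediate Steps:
$w = 11$ ($w = 5 + 6 = 11$)
$a{\left(P \right)} = \frac{11 + P}{3 + P}$ ($a{\left(P \right)} = \frac{P + 11}{P + 3} = \frac{11 + P}{3 + P}$)
$79 + \left(-5\right) 2 a{\left(2 \right)} = 79 + \left(-5\right) 2 \frac{11 + 2}{3 + 2} = 79 - 10 \cdot \frac{1}{5} \cdot 13 = 79 - 26 = 53$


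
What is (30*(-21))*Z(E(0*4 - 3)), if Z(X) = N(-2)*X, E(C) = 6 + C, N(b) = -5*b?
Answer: -18900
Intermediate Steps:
Z(X) = 10*X (Z(X) = (-5*(-2))*X = 10*X)
(30*(-21))*Z(E(0*4 - 3)) = (30*(-21))*(10*(6 + (0*4 - 3))) = -6300*(6 + (0 - 3)) = -6300*(6 - 3) = -6300*3 = -630*30 = -18900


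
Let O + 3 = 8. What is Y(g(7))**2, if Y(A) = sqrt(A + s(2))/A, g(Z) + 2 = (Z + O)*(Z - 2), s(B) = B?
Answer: 15/841 ≈ 0.017836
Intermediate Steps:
O = 5 (O = -3 + 8 = 5)
g(Z) = -2 + (-2 + Z)*(5 + Z) (g(Z) = -2 + (Z + 5)*(Z - 2) = -2 + (5 + Z)*(-2 + Z) = -2 + (-2 + Z)*(5 + Z))
Y(A) = sqrt(2 + A)/A (Y(A) = sqrt(A + 2)/A = sqrt(2 + A)/A)
Y(g(7))**2 = (sqrt(2 + (-12 + 7**2 + 3*7))/(-12 + 7**2 + 3*7))**2 = (sqrt(2 + (-12 + 49 + 21))/(-12 + 49 + 21))**2 = (sqrt(2 + 58)/58)**2 = (sqrt(60)/58)**2 = ((2*sqrt(15))/58)**2 = (sqrt(15)/29)**2 = 15/841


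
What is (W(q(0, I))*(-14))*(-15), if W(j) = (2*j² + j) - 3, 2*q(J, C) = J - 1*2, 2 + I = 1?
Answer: -420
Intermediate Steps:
I = -1 (I = -2 + 1 = -1)
q(J, C) = -1 + J/2 (q(J, C) = (J - 1*2)/2 = (J - 2)/2 = (-2 + J)/2 = -1 + J/2)
W(j) = -3 + j + 2*j² (W(j) = (j + 2*j²) - 3 = -3 + j + 2*j²)
(W(q(0, I))*(-14))*(-15) = ((-3 + (-1 + (½)*0) + 2*(-1 + (½)*0)²)*(-14))*(-15) = ((-3 + (-1 + 0) + 2*(-1 + 0)²)*(-14))*(-15) = ((-3 - 1 + 2*(-1)²)*(-14))*(-15) = ((-3 - 1 + 2*1)*(-14))*(-15) = ((-3 - 1 + 2)*(-14))*(-15) = -2*(-14)*(-15) = 28*(-15) = -420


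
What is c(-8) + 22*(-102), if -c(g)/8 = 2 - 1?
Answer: -2252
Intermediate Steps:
c(g) = -8 (c(g) = -8*(2 - 1) = -8*1 = -8)
c(-8) + 22*(-102) = -8 + 22*(-102) = -8 - 2244 = -2252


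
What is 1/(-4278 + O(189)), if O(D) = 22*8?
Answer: -1/4102 ≈ -0.00024378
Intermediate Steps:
O(D) = 176
1/(-4278 + O(189)) = 1/(-4278 + 176) = 1/(-4102) = -1/4102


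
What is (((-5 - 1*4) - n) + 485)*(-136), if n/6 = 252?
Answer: 140896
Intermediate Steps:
n = 1512 (n = 6*252 = 1512)
(((-5 - 1*4) - n) + 485)*(-136) = (((-5 - 1*4) - 1*1512) + 485)*(-136) = (((-5 - 4) - 1512) + 485)*(-136) = ((-9 - 1512) + 485)*(-136) = (-1521 + 485)*(-136) = -1036*(-136) = 140896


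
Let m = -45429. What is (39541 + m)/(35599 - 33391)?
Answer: -8/3 ≈ -2.6667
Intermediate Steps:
(39541 + m)/(35599 - 33391) = (39541 - 45429)/(35599 - 33391) = -5888/2208 = -5888*1/2208 = -8/3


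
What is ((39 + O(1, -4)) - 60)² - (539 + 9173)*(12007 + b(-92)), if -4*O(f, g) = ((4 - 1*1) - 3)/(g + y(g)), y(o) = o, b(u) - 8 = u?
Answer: -115795735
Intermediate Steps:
b(u) = 8 + u
O(f, g) = 0 (O(f, g) = -((4 - 1*1) - 3)/(4*(g + g)) = -((4 - 1) - 3)/(4*(2*g)) = -(3 - 3)*1/(2*g)/4 = -0*1/(2*g) = -¼*0 = 0)
((39 + O(1, -4)) - 60)² - (539 + 9173)*(12007 + b(-92)) = ((39 + 0) - 60)² - (539 + 9173)*(12007 + (8 - 92)) = (39 - 60)² - 9712*(12007 - 84) = (-21)² - 9712*11923 = 441 - 1*115796176 = 441 - 115796176 = -115795735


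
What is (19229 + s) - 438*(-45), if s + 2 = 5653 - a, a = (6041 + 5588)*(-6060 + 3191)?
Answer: 33408191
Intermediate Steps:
a = -33363601 (a = 11629*(-2869) = -33363601)
s = 33369252 (s = -2 + (5653 - 1*(-33363601)) = -2 + (5653 + 33363601) = -2 + 33369254 = 33369252)
(19229 + s) - 438*(-45) = (19229 + 33369252) - 438*(-45) = 33388481 - 1*(-19710) = 33388481 + 19710 = 33408191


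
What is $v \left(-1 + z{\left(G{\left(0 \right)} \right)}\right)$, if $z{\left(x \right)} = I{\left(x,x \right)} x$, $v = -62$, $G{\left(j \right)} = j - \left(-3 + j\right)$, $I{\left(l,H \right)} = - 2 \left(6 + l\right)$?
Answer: $3410$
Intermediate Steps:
$I{\left(l,H \right)} = -12 - 2 l$
$G{\left(j \right)} = 3$ ($G{\left(j \right)} = j - \left(-3 + j\right) = 3$)
$z{\left(x \right)} = x \left(-12 - 2 x\right)$ ($z{\left(x \right)} = \left(-12 - 2 x\right) x = x \left(-12 - 2 x\right)$)
$v \left(-1 + z{\left(G{\left(0 \right)} \right)}\right) = - 62 \left(-1 - 6 \left(6 + 3\right)\right) = - 62 \left(-1 - 6 \cdot 9\right) = - 62 \left(-1 - 54\right) = \left(-62\right) \left(-55\right) = 3410$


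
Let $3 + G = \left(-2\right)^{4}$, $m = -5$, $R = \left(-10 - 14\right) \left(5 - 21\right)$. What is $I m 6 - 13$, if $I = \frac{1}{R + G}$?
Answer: $- \frac{5191}{397} \approx -13.076$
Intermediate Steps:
$R = 384$ ($R = \left(-24\right) \left(-16\right) = 384$)
$G = 13$ ($G = -3 + \left(-2\right)^{4} = -3 + 16 = 13$)
$I = \frac{1}{397}$ ($I = \frac{1}{384 + 13} = \frac{1}{397} \approx 0.0025189$)
$I m 6 - 13 = \frac{\left(-5\right) 6}{397} - 13 = \frac{1}{397} \left(-30\right) - 13 = - \frac{30}{397} - 13 = - \frac{5191}{397}$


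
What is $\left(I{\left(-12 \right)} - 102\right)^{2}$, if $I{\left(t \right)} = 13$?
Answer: $7921$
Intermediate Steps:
$\left(I{\left(-12 \right)} - 102\right)^{2} = \left(13 - 102\right)^{2} = \left(-89\right)^{2} = 7921$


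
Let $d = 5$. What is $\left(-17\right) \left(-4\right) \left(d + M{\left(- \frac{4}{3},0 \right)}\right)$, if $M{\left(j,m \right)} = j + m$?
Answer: $\frac{748}{3} \approx 249.33$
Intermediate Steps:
$\left(-17\right) \left(-4\right) \left(d + M{\left(- \frac{4}{3},0 \right)}\right) = \left(-17\right) \left(-4\right) \left(5 + \left(- \frac{4}{3} + 0\right)\right) = 68 \left(5 + \left(\left(-4\right) \frac{1}{3} + 0\right)\right) = 68 \left(5 + \left(- \frac{4}{3} + 0\right)\right) = 68 \left(5 - \frac{4}{3}\right) = 68 \cdot \frac{11}{3} = \frac{748}{3}$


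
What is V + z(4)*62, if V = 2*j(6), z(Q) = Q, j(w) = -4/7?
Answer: 1728/7 ≈ 246.86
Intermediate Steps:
j(w) = -4/7 (j(w) = -4*⅐ = -4/7)
V = -8/7 (V = 2*(-4/7) = -8/7 ≈ -1.1429)
V + z(4)*62 = -8/7 + 4*62 = -8/7 + 248 = 1728/7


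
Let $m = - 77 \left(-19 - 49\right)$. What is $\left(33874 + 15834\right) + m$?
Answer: $54944$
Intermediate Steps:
$m = 5236$ ($m = \left(-77\right) \left(-68\right) = 5236$)
$\left(33874 + 15834\right) + m = \left(33874 + 15834\right) + 5236 = 49708 + 5236 = 54944$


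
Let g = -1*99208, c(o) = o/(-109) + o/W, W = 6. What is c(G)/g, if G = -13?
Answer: 1339/64882032 ≈ 2.0637e-5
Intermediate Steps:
c(o) = 103*o/654 (c(o) = o/(-109) + o/6 = o*(-1/109) + o*(⅙) = -o/109 + o/6 = 103*o/654)
g = -99208
c(G)/g = ((103/654)*(-13))/(-99208) = -1339/654*(-1/99208) = 1339/64882032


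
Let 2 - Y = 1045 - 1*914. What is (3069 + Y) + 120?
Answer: 3060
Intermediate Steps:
Y = -129 (Y = 2 - (1045 - 1*914) = 2 - (1045 - 914) = 2 - 1*131 = 2 - 131 = -129)
(3069 + Y) + 120 = (3069 - 129) + 120 = 2940 + 120 = 3060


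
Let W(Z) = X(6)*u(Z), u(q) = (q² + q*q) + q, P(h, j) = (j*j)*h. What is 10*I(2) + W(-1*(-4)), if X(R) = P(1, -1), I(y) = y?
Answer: 56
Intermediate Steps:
P(h, j) = h*j² (P(h, j) = j²*h = h*j²)
u(q) = q + 2*q² (u(q) = (q² + q²) + q = 2*q² + q = q + 2*q²)
X(R) = 1 (X(R) = 1*(-1)² = 1*1 = 1)
W(Z) = Z*(1 + 2*Z) (W(Z) = 1*(Z*(1 + 2*Z)) = Z*(1 + 2*Z))
10*I(2) + W(-1*(-4)) = 10*2 + (-1*(-4))*(1 + 2*(-1*(-4))) = 20 + 4*(1 + 2*4) = 20 + 4*(1 + 8) = 20 + 4*9 = 20 + 36 = 56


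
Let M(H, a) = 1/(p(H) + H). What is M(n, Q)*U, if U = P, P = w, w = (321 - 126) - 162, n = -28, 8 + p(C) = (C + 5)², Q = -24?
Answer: 33/493 ≈ 0.066937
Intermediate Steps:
p(C) = -8 + (5 + C)² (p(C) = -8 + (C + 5)² = -8 + (5 + C)²)
M(H, a) = 1/(-8 + H + (5 + H)²) (M(H, a) = 1/((-8 + (5 + H)²) + H) = 1/(-8 + H + (5 + H)²))
w = 33 (w = 195 - 162 = 33)
P = 33
U = 33
M(n, Q)*U = 33/(-8 - 28 + (5 - 28)²) = 33/(-8 - 28 + (-23)²) = 33/(-8 - 28 + 529) = 33/493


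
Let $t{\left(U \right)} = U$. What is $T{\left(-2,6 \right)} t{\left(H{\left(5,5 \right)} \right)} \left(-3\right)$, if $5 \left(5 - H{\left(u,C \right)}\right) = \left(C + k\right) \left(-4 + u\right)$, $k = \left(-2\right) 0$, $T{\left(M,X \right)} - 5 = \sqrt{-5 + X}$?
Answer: $-72$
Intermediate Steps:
$T{\left(M,X \right)} = 5 + \sqrt{-5 + X}$
$k = 0$
$H{\left(u,C \right)} = 5 - \frac{C \left(-4 + u\right)}{5}$ ($H{\left(u,C \right)} = 5 - \frac{\left(C + 0\right) \left(-4 + u\right)}{5} = 5 - \frac{C \left(-4 + u\right)}{5}$)
$T{\left(-2,6 \right)} t{\left(H{\left(5,5 \right)} \right)} \left(-3\right) = \left(5 + \sqrt{-5 + 6}\right) \left(5 + \frac{4}{5} \cdot 5 - 1 \cdot 5\right) \left(-3\right) = \left(5 + \sqrt{1}\right) \left(5 + 4 - 5\right) \left(-3\right) = \left(5 + 1\right) 4 \left(-3\right) = 6 \cdot 4 \left(-3\right) = 24 \left(-3\right) = -72$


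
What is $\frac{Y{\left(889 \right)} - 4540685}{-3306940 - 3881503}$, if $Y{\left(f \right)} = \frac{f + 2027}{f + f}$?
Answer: $\frac{4036667507}{6390525827} \approx 0.63166$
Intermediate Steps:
$Y{\left(f \right)} = \frac{2027 + f}{2 f}$
$\frac{Y{\left(889 \right)} - 4540685}{-3306940 - 3881503} = \frac{\frac{2027 + 889}{2 \cdot 889} - 4540685}{-3306940 - 3881503} = \frac{\frac{1}{2} \cdot \frac{1}{889} \cdot 2916 - 4540685}{-7188443} = \left(\frac{1458}{889} - 4540685\right) \left(- \frac{1}{7188443}\right) = \left(- \frac{4036667507}{889}\right) \left(- \frac{1}{7188443}\right) = \frac{4036667507}{6390525827}$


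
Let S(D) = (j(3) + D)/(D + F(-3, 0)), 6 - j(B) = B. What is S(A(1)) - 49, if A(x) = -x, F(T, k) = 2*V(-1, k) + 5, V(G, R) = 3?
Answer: -244/5 ≈ -48.800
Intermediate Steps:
F(T, k) = 11 (F(T, k) = 2*3 + 5 = 6 + 5 = 11)
j(B) = 6 - B
S(D) = (3 + D)/(11 + D) (S(D) = ((6 - 1*3) + D)/(D + 11) = ((6 - 3) + D)/(11 + D) = (3 + D)/(11 + D))
S(A(1)) - 49 = (3 - 1*1)/(11 - 1*1) - 49 = (3 - 1)/(11 - 1) - 49 = 2/10 - 49 = (1/10)*2 - 49 = 1/5 - 49 = -244/5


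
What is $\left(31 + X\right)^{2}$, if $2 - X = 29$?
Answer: $16$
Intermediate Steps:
$X = -27$ ($X = 2 - 29 = -27$)
$\left(31 + X\right)^{2} = \left(31 - 27\right)^{2} = 4^{2} = 16$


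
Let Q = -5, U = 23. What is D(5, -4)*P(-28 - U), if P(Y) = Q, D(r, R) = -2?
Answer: 10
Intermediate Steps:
P(Y) = -5
D(5, -4)*P(-28 - U) = -2*(-5) = 10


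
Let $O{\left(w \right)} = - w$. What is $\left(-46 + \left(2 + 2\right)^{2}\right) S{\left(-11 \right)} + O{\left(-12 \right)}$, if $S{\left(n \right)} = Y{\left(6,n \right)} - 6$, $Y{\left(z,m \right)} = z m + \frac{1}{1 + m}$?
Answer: $2175$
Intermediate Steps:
$Y{\left(z,m \right)} = \frac{1}{1 + m} + m z$ ($Y{\left(z,m \right)} = m z + \frac{1}{1 + m} = \frac{1}{1 + m} + m z$)
$S{\left(n \right)} = -6 + \frac{1 + 6 n + 6 n^{2}}{1 + n}$ ($S{\left(n \right)} = \frac{1 + n 6 + 6 n^{2}}{1 + n} - 6 = \frac{1 + 6 n + 6 n^{2}}{1 + n} - 6 = -6 + \frac{1 + 6 n + 6 n^{2}}{1 + n}$)
$\left(-46 + \left(2 + 2\right)^{2}\right) S{\left(-11 \right)} + O{\left(-12 \right)} = \left(-46 + \left(2 + 2\right)^{2}\right) \frac{-5 + 6 \left(-11\right)^{2}}{1 - 11} - -12 = \left(-46 + 4^{2}\right) \frac{-5 + 6 \cdot 121}{-10} + 12 = \left(-46 + 16\right) \left(- \frac{-5 + 726}{10}\right) + 12 = - 30 \left(\left(- \frac{1}{10}\right) 721\right) + 12 = \left(-30\right) \left(- \frac{721}{10}\right) + 12 = 2163 + 12 = 2175$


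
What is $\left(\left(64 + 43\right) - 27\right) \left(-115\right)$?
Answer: $-9200$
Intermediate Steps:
$\left(\left(64 + 43\right) - 27\right) \left(-115\right) = \left(107 - 27\right) \left(-115\right) = 80 \left(-115\right) = -9200$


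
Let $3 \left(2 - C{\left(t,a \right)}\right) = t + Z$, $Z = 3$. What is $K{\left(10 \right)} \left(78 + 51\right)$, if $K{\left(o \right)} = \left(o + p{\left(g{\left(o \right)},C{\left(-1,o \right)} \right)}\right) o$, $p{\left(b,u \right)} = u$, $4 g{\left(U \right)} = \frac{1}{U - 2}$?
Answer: $14620$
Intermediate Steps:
$C{\left(t,a \right)} = 1 - \frac{t}{3}$ ($C{\left(t,a \right)} = 2 - \frac{t + 3}{3} = 2 - \frac{3 + t}{3} = 2 - \left(1 + \frac{t}{3}\right) = 1 - \frac{t}{3}$)
$g{\left(U \right)} = \frac{1}{4 \left(-2 + U\right)}$ ($g{\left(U \right)} = \frac{1}{4 \left(U - 2\right)} = \frac{1}{4 \left(-2 + U\right)}$)
$K{\left(o \right)} = o \left(\frac{4}{3} + o\right)$ ($K{\left(o \right)} = \left(o + \left(1 - - \frac{1}{3}\right)\right) o = \left(o + \left(1 + \frac{1}{3}\right)\right) o = \left(o + \frac{4}{3}\right) o = \left(\frac{4}{3} + o\right) o = o \left(\frac{4}{3} + o\right)$)
$K{\left(10 \right)} \left(78 + 51\right) = \frac{1}{3} \cdot 10 \left(4 + 3 \cdot 10\right) \left(78 + 51\right) = \frac{1}{3} \cdot 10 \left(4 + 30\right) 129 = \frac{1}{3} \cdot 10 \cdot 34 \cdot 129 = \frac{340}{3} \cdot 129 = 14620$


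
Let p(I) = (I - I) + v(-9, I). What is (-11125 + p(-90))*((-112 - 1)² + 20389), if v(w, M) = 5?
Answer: -368716960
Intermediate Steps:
p(I) = 5 (p(I) = (I - I) + 5 = 0 + 5 = 5)
(-11125 + p(-90))*((-112 - 1)² + 20389) = (-11125 + 5)*((-112 - 1)² + 20389) = -11120*((-113)² + 20389) = -11120*(12769 + 20389) = -11120*33158 = -368716960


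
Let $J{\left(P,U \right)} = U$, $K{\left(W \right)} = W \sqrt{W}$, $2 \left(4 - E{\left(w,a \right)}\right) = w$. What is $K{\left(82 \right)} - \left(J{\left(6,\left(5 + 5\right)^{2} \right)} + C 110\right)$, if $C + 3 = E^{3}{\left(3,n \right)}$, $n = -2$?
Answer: $- \frac{5955}{4} + 82 \sqrt{82} \approx -746.21$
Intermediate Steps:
$E{\left(w,a \right)} = 4 - \frac{w}{2}$
$K{\left(W \right)} = W^{\frac{3}{2}}$
$C = \frac{101}{8}$ ($C = -3 + \left(4 - \frac{3}{2}\right)^{3} = -3 + \left(\frac{5}{2}\right)^{3} = -3 + \frac{125}{8} = \frac{101}{8} \approx 12.625$)
$K{\left(82 \right)} - \left(J{\left(6,\left(5 + 5\right)^{2} \right)} + C 110\right) = 82^{\frac{3}{2}} - \left(\left(5 + 5\right)^{2} + \frac{101}{8} \cdot 110\right) = 82 \sqrt{82} - \left(10^{2} + \frac{5555}{4}\right) = 82 \sqrt{82} - \left(100 + \frac{5555}{4}\right) = 82 \sqrt{82} - \frac{5955}{4} = - \frac{5955}{4} + 82 \sqrt{82}$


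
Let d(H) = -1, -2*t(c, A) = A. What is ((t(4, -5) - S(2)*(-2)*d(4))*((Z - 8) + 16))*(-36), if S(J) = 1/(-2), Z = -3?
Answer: -630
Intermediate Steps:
t(c, A) = -A/2
S(J) = -1/2
((t(4, -5) - S(2)*(-2)*d(4))*((Z - 8) + 16))*(-36) = ((-1/2*(-5) - (-1/2*(-2))*(-1))*((-3 - 8) + 16))*(-36) = ((5/2 - (-1))*(-11 + 16))*(-36) = ((5/2 - 1*(-1))*5)*(-36) = ((5/2 + 1)*5)*(-36) = ((7/2)*5)*(-36) = (35/2)*(-36) = -630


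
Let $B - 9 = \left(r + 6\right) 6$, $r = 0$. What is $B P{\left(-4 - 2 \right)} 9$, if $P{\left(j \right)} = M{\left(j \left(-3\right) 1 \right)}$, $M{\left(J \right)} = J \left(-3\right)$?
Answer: $-21870$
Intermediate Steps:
$M{\left(J \right)} = - 3 J$
$P{\left(j \right)} = 9 j$ ($P{\left(j \right)} = - 3 j \left(-3\right) 1 = - 3 - 3 j 1 = - 3 \left(- 3 j\right) = 9 j$)
$B = 45$ ($B = 9 + \left(0 + 6\right) 6 = 9 + 6 \cdot 6 = 9 + 36 = 45$)
$B P{\left(-4 - 2 \right)} 9 = 45 \cdot 9 \left(-4 - 2\right) 9 = 45 \cdot 9 \left(-6\right) 9 = 45 \left(-54\right) 9 = \left(-2430\right) 9 = -21870$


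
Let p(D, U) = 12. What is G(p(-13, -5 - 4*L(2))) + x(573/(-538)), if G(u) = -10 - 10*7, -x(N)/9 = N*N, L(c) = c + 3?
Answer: -26110481/289444 ≈ -90.209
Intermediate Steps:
L(c) = 3 + c
x(N) = -9*N² (x(N) = -9*N*N = -9*N²)
G(u) = -80 (G(u) = -10 - 70 = -80)
G(p(-13, -5 - 4*L(2))) + x(573/(-538)) = -80 - 9*(573/(-538))² = -80 - 9*(573*(-1/538))² = -80 - 9*(-573/538)² = -80 - 9*328329/289444 = -80 - 2954961/289444 = -26110481/289444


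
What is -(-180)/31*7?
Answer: 1260/31 ≈ 40.645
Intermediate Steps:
-(-180)/31*7 = -36*(-5/31)*7 = (180/31)*7 = 1260/31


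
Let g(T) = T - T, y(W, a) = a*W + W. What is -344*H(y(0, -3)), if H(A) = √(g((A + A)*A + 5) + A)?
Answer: 0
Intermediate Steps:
y(W, a) = W + W*a (y(W, a) = W*a + W = W + W*a)
g(T) = 0
H(A) = √A (H(A) = √(0 + A) = √A)
-344*H(y(0, -3)) = -344*√(0*(1 - 3)) = -344*√(0*(-2)) = -344*√0 = -344*0 = 0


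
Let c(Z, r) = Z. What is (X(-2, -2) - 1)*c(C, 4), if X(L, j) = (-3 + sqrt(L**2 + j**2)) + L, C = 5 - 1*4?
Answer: -6 + 2*sqrt(2) ≈ -3.1716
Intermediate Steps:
C = 1 (C = 5 - 4 = 1)
X(L, j) = -3 + L + sqrt(L**2 + j**2)
(X(-2, -2) - 1)*c(C, 4) = ((-3 - 2 + sqrt((-2)**2 + (-2)**2)) - 1)*1 = ((-3 - 2 + sqrt(4 + 4)) - 1)*1 = ((-3 - 2 + sqrt(8)) - 1)*1 = ((-3 - 2 + 2*sqrt(2)) - 1)*1 = ((-5 + 2*sqrt(2)) - 1)*1 = (-6 + 2*sqrt(2))*1 = -6 + 2*sqrt(2)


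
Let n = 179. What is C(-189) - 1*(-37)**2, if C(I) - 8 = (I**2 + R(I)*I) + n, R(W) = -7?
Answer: 35862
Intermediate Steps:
C(I) = 187 + I**2 - 7*I (C(I) = 8 + ((I**2 - 7*I) + 179) = 8 + (179 + I**2 - 7*I) = 187 + I**2 - 7*I)
C(-189) - 1*(-37)**2 = (187 + (-189)**2 - 7*(-189)) - 1*(-37)**2 = (187 + 35721 + 1323) - 1*1369 = 37231 - 1369 = 35862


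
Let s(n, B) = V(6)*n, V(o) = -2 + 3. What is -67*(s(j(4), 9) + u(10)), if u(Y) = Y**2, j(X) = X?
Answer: -6968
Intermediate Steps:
V(o) = 1
s(n, B) = n (s(n, B) = 1*n = n)
-67*(s(j(4), 9) + u(10)) = -67*(4 + 10**2) = -67*(4 + 100) = -67*104 = -6968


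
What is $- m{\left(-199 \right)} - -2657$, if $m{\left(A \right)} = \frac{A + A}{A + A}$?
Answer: $2656$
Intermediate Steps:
$m{\left(A \right)} = 1$ ($m{\left(A \right)} = \frac{2 A}{2 A} = 2 A \frac{1}{2 A} = 1$)
$- m{\left(-199 \right)} - -2657 = \left(-1\right) 1 - -2657 = -1 + 2657 = 2656$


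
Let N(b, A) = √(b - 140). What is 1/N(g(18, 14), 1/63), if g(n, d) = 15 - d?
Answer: -I*√139/139 ≈ -0.084819*I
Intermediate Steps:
N(b, A) = √(-140 + b)
1/N(g(18, 14), 1/63) = 1/(√(-140 + (15 - 1*14))) = 1/(√(-140 + (15 - 14))) = 1/(√(-140 + 1)) = 1/(√(-139)) = 1/(I*√139) = -I*√139/139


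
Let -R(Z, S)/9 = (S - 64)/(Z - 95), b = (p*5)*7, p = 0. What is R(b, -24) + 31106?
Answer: 2954278/95 ≈ 31098.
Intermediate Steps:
b = 0 (b = (0*5)*7 = 0*7 = 0)
R(Z, S) = -9*(-64 + S)/(-95 + Z) (R(Z, S) = -9*(S - 64)/(Z - 95) = -9*(-64 + S)/(-95 + Z))
R(b, -24) + 31106 = 9*(64 - 1*(-24))/(-95 + 0) + 31106 = 9*(64 + 24)/(-95) + 31106 = 9*(-1/95)*88 + 31106 = -792/95 + 31106 = 2954278/95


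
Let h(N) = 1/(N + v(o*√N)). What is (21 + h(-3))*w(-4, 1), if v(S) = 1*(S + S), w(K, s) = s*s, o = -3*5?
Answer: 18962/903 + 10*I*√3/903 ≈ 20.999 + 0.019181*I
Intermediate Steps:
o = -15
w(K, s) = s²
v(S) = 2*S (v(S) = 1*(2*S) = 2*S)
h(N) = 1/(N - 30*√N) (h(N) = 1/(N + 2*(-15*√N)) = 1/(N - 30*√N))
(21 + h(-3))*w(-4, 1) = (21 + 1/(-3 - 30*I*√3))*1² = (21 + 1/(-3 - 30*I*√3))*1 = 21 + 1/(-3 - 30*I*√3)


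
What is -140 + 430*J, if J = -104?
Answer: -44860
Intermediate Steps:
-140 + 430*J = -140 + 430*(-104) = -140 - 44720 = -44860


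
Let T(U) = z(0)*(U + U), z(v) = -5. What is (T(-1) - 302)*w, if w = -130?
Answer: 37960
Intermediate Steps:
T(U) = -10*U (T(U) = -5*(U + U) = -10*U)
(T(-1) - 302)*w = (-10*(-1) - 302)*(-130) = (10 - 302)*(-130) = -292*(-130) = 37960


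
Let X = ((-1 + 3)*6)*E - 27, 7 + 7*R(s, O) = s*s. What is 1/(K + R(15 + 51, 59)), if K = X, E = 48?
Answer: 7/8192 ≈ 0.00085449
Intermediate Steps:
R(s, O) = -1 + s²/7 (R(s, O) = -1 + (s*s)/7 = -1 + s²/7)
X = 549 (X = ((-1 + 3)*6)*48 - 27 = (2*6)*48 - 27 = 12*48 - 27 = 576 - 27 = 549)
K = 549
1/(K + R(15 + 51, 59)) = 1/(549 + (-1 + (15 + 51)²/7)) = 1/(549 + (-1 + (⅐)*66²)) = 1/(549 + (-1 + (⅐)*4356)) = 1/(549 + (-1 + 4356/7)) = 1/(549 + 4349/7) = 1/(8192/7) = 7/8192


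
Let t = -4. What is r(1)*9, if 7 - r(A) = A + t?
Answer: 90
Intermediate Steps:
r(A) = 11 - A (r(A) = 7 - (A - 4) = 7 - (-4 + A) = 7 + (4 - A) = 11 - A)
r(1)*9 = (11 - 1*1)*9 = (11 - 1)*9 = 10*9 = 90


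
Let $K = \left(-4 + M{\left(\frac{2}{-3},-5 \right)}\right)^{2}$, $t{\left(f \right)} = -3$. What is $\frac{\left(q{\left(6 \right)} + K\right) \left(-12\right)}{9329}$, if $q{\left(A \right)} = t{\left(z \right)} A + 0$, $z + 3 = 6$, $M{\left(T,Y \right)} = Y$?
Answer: $- \frac{756}{9329} \approx -0.081038$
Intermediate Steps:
$z = 3$ ($z = -3 + 6 = 3$)
$q{\left(A \right)} = - 3 A$ ($q{\left(A \right)} = - 3 A + 0 = - 3 A$)
$K = 81$ ($K = \left(-4 - 5\right)^{2} = \left(-9\right)^{2} = 81$)
$\frac{\left(q{\left(6 \right)} + K\right) \left(-12\right)}{9329} = \frac{\left(\left(-3\right) 6 + 81\right) \left(-12\right)}{9329} = \left(-18 + 81\right) \left(-12\right) \frac{1}{9329} = 63 \left(-12\right) \frac{1}{9329} = \left(-756\right) \frac{1}{9329} = - \frac{756}{9329}$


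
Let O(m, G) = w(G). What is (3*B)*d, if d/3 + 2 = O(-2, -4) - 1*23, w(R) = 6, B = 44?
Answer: -7524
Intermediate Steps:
O(m, G) = 6
d = -57 (d = -6 + 3*(6 - 1*23) = -6 + 3*(6 - 23) = -6 + 3*(-17) = -6 - 51 = -57)
(3*B)*d = (3*44)*(-57) = 132*(-57) = -7524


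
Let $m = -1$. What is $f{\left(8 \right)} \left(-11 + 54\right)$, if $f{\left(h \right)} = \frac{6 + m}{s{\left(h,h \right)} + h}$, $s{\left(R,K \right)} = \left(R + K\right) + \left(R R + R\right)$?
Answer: $\frac{215}{96} \approx 2.2396$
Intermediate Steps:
$s{\left(R,K \right)} = K + R^{2} + 2 R$ ($s{\left(R,K \right)} = \left(K + R\right) + \left(R^{2} + R\right) = \left(K + R\right) + \left(R + R^{2}\right) = K + R^{2} + 2 R$)
$f{\left(h \right)} = \frac{5}{h^{2} + 4 h}$ ($f{\left(h \right)} = \frac{6 - 1}{\left(h + h^{2} + 2 h\right) + h} = \frac{5}{\left(h^{2} + 3 h\right) + h} = \frac{5}{h^{2} + 4 h}$)
$f{\left(8 \right)} \left(-11 + 54\right) = \frac{5}{8 \left(4 + 8\right)} \left(-11 + 54\right) = 5 \cdot \frac{1}{8} \cdot \frac{1}{12} \cdot 43 = \frac{5}{96} \cdot 43 = \frac{215}{96}$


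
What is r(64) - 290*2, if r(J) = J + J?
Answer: -452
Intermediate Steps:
r(J) = 2*J
r(64) - 290*2 = 2*64 - 290*2 = 128 - 1*580 = 128 - 580 = -452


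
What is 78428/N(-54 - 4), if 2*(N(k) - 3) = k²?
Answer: 78428/1685 ≈ 46.545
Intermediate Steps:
N(k) = 3 + k²/2
78428/N(-54 - 4) = 78428/(3 + (-54 - 4)²/2) = 78428/(3 + (½)*(-58)²) = 78428/(3 + (½)*3364) = 78428/(3 + 1682) = 78428/1685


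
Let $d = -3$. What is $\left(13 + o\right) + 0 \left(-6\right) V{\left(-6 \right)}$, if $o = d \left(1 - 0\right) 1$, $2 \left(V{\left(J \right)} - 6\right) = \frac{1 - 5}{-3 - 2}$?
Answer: $10$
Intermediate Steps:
$V{\left(J \right)} = \frac{32}{5}$ ($V{\left(J \right)} = 6 + \frac{\left(1 - 5\right) \frac{1}{-3 - 2}}{2} = 6 + \frac{\left(-4\right) \frac{1}{-5}}{2} = 6 + \frac{\left(-4\right) \left(- \frac{1}{5}\right)}{2} = 6 + \frac{1}{2} \cdot \frac{4}{5} = 6 + \frac{2}{5} = \frac{32}{5}$)
$o = -3$ ($o = - 3 \left(1 - 0\right) 1 = - 3 \left(1 + 0\right) 1 = \left(-3\right) 1 \cdot 1 = \left(-3\right) 1 = -3$)
$\left(13 + o\right) + 0 \left(-6\right) V{\left(-6 \right)} = \left(13 - 3\right) + 0 \left(-6\right) \frac{32}{5} = 10 + 0 \cdot \frac{32}{5} = 10 + 0 = 10$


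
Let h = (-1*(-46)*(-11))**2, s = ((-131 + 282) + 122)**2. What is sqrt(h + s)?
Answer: sqrt(330565) ≈ 574.95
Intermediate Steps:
s = 74529 (s = (151 + 122)**2 = 273**2 = 74529)
h = 256036 (h = (46*(-11))**2 = (-506)**2 = 256036)
sqrt(h + s) = sqrt(256036 + 74529) = sqrt(330565)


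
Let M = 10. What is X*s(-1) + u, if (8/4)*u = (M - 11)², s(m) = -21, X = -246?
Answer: 10333/2 ≈ 5166.5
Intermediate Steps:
u = ½ (u = (10 - 11)²/2 = (½)*(-1)² = (½)*1 = ½ ≈ 0.50000)
X*s(-1) + u = -246*(-21) + ½ = 5166 + ½ = 10333/2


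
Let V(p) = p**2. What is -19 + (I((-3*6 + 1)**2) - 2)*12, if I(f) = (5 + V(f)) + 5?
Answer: 1002329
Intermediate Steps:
I(f) = 10 + f**2 (I(f) = (5 + f**2) + 5 = 10 + f**2)
-19 + (I((-3*6 + 1)**2) - 2)*12 = -19 + ((10 + ((-3*6 + 1)**2)**2) - 2)*12 = -19 + ((10 + ((-18 + 1)**2)**2) - 2)*12 = -19 + ((10 + ((-17)**2)**2) - 2)*12 = -19 + ((10 + 289**2) - 2)*12 = -19 + ((10 + 83521) - 2)*12 = -19 + (83531 - 2)*12 = -19 + 83529*12 = -19 + 1002348 = 1002329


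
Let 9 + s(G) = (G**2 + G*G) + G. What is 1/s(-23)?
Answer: 1/1026 ≈ 0.00097466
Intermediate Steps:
s(G) = -9 + G + 2*G**2 (s(G) = -9 + ((G**2 + G*G) + G) = -9 + ((G**2 + G**2) + G) = -9 + (2*G**2 + G) = -9 + (G + 2*G**2) = -9 + G + 2*G**2)
1/s(-23) = 1/(-9 - 23 + 2*(-23)**2) = 1/(-9 - 23 + 2*529) = 1/(-9 - 23 + 1058) = 1/1026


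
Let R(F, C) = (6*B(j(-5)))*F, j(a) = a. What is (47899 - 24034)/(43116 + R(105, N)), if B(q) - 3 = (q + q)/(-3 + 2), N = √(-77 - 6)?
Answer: 7955/17102 ≈ 0.46515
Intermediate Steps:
N = I*√83 (N = √(-83) = I*√83 ≈ 9.1104*I)
B(q) = 3 - 2*q (B(q) = 3 + (q + q)/(-3 + 2) = 3 + (2*q)/(-1) = 3 + (2*q)*(-1) = 3 - 2*q)
R(F, C) = 78*F (R(F, C) = (6*(3 - 2*(-5)))*F = (6*(3 + 10))*F = (6*13)*F = 78*F)
(47899 - 24034)/(43116 + R(105, N)) = (47899 - 24034)/(43116 + 78*105) = 23865/(43116 + 8190) = 23865/51306 = 23865*(1/51306) = 7955/17102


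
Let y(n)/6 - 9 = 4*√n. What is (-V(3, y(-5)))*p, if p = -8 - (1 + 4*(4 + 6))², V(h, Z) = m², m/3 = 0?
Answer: 0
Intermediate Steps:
m = 0 (m = 3*0 = 0)
y(n) = 54 + 24*√n (y(n) = 54 + 6*(4*√n) = 54 + 24*√n)
V(h, Z) = 0 (V(h, Z) = 0² = 0)
p = -1689 (p = -8 - (1 + 4*10)² = -8 - (1 + 40)² = -8 - 1*41² = -8 - 1*1681 = -8 - 1681 = -1689)
(-V(3, y(-5)))*p = -1*0*(-1689) = 0*(-1689) = 0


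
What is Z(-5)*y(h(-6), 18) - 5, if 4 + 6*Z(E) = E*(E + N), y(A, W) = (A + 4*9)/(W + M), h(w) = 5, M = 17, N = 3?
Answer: -134/35 ≈ -3.8286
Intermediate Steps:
y(A, W) = (36 + A)/(17 + W) (y(A, W) = (A + 4*9)/(W + 17) = (A + 36)/(17 + W) = (36 + A)/(17 + W))
Z(E) = -2/3 + E*(3 + E)/6 (Z(E) = -2/3 + (E*(E + 3))/6 = -2/3 + (E*(3 + E))/6 = -2/3 + E*(3 + E)/6)
Z(-5)*y(h(-6), 18) - 5 = (-2/3 + (1/2)*(-5) + (1/6)*(-5)**2)*((36 + 5)/(17 + 18)) - 5 = (-2/3 - 5/2 + (1/6)*25)*(41/35) - 5 = (-2/3 - 5/2 + 25/6)*((1/35)*41) - 5 = 1*(41/35) - 5 = 41/35 - 5 = -134/35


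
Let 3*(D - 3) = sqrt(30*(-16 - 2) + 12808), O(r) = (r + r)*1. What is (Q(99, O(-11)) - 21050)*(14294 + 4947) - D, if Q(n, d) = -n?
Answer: -406927912 - 2*sqrt(3067)/3 ≈ -4.0693e+8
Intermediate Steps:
O(r) = 2*r (O(r) = (2*r)*1 = 2*r)
D = 3 + 2*sqrt(3067)/3 (D = 3 + sqrt(30*(-16 - 2) + 12808)/3 = 3 + sqrt(30*(-18) + 12808)/3 = 3 + sqrt(-540 + 12808)/3 = 3 + sqrt(12268)/3 = 3 + (2*sqrt(3067))/3 = 3 + 2*sqrt(3067)/3 ≈ 39.920)
(Q(99, O(-11)) - 21050)*(14294 + 4947) - D = (-1*99 - 21050)*(14294 + 4947) - (3 + 2*sqrt(3067)/3) = (-99 - 21050)*19241 + (-3 - 2*sqrt(3067)/3) = -21149*19241 + (-3 - 2*sqrt(3067)/3) = -406927909 + (-3 - 2*sqrt(3067)/3) = -406927912 - 2*sqrt(3067)/3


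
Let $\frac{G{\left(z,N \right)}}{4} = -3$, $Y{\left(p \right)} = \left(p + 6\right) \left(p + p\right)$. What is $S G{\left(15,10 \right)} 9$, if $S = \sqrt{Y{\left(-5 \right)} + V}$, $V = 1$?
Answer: $- 324 i \approx - 324.0 i$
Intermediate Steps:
$Y{\left(p \right)} = 2 p \left(6 + p\right)$ ($Y{\left(p \right)} = \left(6 + p\right) 2 p = 2 p \left(6 + p\right)$)
$G{\left(z,N \right)} = -12$ ($G{\left(z,N \right)} = 4 \left(-3\right) = -12$)
$S = 3 i$ ($S = \sqrt{2 \left(-5\right) \left(6 - 5\right) + 1} = \sqrt{2 \left(-5\right) 1 + 1} = \sqrt{-10 + 1} = \sqrt{-9} = 3 i \approx 3.0 i$)
$S G{\left(15,10 \right)} 9 = 3 i \left(\left(-12\right) 9\right) = 3 i \left(-108\right) = - 324 i$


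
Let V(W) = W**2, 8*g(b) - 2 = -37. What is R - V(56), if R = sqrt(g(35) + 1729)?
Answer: -3136 + 3*sqrt(3066)/4 ≈ -3094.5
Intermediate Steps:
g(b) = -35/8 (g(b) = 1/4 + (1/8)*(-37) = 1/4 - 37/8 = -35/8)
R = 3*sqrt(3066)/4 (R = sqrt(-35/8 + 1729) = sqrt(13797/8) = 3*sqrt(3066)/4 ≈ 41.529)
R - V(56) = 3*sqrt(3066)/4 - 1*56**2 = 3*sqrt(3066)/4 - 1*3136 = 3*sqrt(3066)/4 - 3136 = -3136 + 3*sqrt(3066)/4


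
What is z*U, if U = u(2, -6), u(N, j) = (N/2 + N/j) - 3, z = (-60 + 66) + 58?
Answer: -448/3 ≈ -149.33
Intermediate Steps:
z = 64 (z = 6 + 58 = 64)
u(N, j) = -3 + N/2 + N/j (u(N, j) = (N*(1/2) + N/j) - 3 = (N/2 + N/j) - 3 = -3 + N/2 + N/j)
U = -7/3 (U = -3 + (1/2)*2 + 2/(-6) = -3 + 1 + 2*(-1/6) = -3 + 1 - 1/3 = -7/3 ≈ -2.3333)
z*U = 64*(-7/3) = -448/3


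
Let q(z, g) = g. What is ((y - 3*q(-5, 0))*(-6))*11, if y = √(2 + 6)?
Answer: -132*√2 ≈ -186.68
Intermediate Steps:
y = 2*√2 (y = √8 = 2*√2 ≈ 2.8284)
((y - 3*q(-5, 0))*(-6))*11 = ((2*√2 - 3*0)*(-6))*11 = ((2*√2 + 0)*(-6))*11 = ((2*√2)*(-6))*11 = -12*√2*11 = -132*√2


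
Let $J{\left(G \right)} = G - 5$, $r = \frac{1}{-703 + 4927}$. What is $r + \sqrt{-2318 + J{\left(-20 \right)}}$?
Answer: $\frac{1}{4224} + i \sqrt{2343} \approx 0.00023674 + 48.405 i$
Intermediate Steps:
$r = \frac{1}{4224} \approx 0.00023674$
$J{\left(G \right)} = -5 + G$
$r + \sqrt{-2318 + J{\left(-20 \right)}} = \frac{1}{4224} + \sqrt{-2318 - 25} = \frac{1}{4224} + \sqrt{-2343} = \frac{1}{4224} + i \sqrt{2343}$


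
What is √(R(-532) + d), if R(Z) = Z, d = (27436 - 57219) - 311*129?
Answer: 3*I*√7826 ≈ 265.39*I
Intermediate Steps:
d = -69902 (d = -29783 - 40119 = -69902)
√(R(-532) + d) = √(-532 - 69902) = √(-70434) = 3*I*√7826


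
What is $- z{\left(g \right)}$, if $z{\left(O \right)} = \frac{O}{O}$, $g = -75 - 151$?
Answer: $-1$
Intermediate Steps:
$g = -226$ ($g = -75 - 151 = -226$)
$z{\left(O \right)} = 1$
$- z{\left(g \right)} = \left(-1\right) 1 = -1$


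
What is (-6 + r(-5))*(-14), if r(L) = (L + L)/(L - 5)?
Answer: 70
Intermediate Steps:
r(L) = 2*L/(-5 + L) (r(L) = (2*L)/(-5 + L) = 2*L/(-5 + L))
(-6 + r(-5))*(-14) = (-6 + 2*(-5)/(-5 - 5))*(-14) = (-6 + 2*(-5)/(-10))*(-14) = (-6 + 2*(-5)*(-⅒))*(-14) = (-6 + 1)*(-14) = -5*(-14) = 70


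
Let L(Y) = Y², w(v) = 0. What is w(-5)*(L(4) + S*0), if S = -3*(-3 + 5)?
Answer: 0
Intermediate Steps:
S = -6 (S = -3*2 = -6)
w(-5)*(L(4) + S*0) = 0*(4² - 6*0) = 0*(16 + 0) = 0*16 = 0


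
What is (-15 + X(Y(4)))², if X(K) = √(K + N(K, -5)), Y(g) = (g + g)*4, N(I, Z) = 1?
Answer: (15 - √33)² ≈ 85.663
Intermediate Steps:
Y(g) = 8*g (Y(g) = (2*g)*4 = 8*g)
X(K) = √(1 + K) (X(K) = √(K + 1) = √(1 + K))
(-15 + X(Y(4)))² = (-15 + √(1 + 8*4))² = (-15 + √(1 + 32))² = (-15 + √33)²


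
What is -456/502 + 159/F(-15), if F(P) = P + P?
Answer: -15583/2510 ≈ -6.2084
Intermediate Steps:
F(P) = 2*P
-456/502 + 159/F(-15) = -456/502 + 159/((2*(-15))) = -456*1/502 + 159/(-30) = -228/251 + 159*(-1/30) = -228/251 - 53/10 = -15583/2510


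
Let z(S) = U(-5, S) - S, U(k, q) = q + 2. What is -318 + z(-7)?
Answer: -316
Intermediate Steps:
U(k, q) = 2 + q
z(S) = 2 (z(S) = (2 + S) - S = 2)
-318 + z(-7) = -318 + 2 = -316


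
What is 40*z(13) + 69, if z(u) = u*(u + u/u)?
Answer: 7349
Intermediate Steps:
z(u) = u*(1 + u) (z(u) = u*(u + 1) = u*(1 + u))
40*z(13) + 69 = 40*(13*(1 + 13)) + 69 = 40*(13*14) + 69 = 40*182 + 69 = 7280 + 69 = 7349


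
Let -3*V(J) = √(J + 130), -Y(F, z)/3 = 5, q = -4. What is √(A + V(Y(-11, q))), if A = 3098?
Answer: √(27882 - 3*√115)/3 ≈ 55.628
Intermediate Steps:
Y(F, z) = -15 (Y(F, z) = -3*5 = -15)
V(J) = -√(130 + J)/3 (V(J) = -√(J + 130)/3 = -√(130 + J)/3)
√(A + V(Y(-11, q))) = √(3098 - √(130 - 15)/3) = √(3098 - √115/3)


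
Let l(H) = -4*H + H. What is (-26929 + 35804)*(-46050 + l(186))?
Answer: -413646000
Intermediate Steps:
l(H) = -3*H
(-26929 + 35804)*(-46050 + l(186)) = (-26929 + 35804)*(-46050 - 3*186) = 8875*(-46050 - 558) = 8875*(-46608) = -413646000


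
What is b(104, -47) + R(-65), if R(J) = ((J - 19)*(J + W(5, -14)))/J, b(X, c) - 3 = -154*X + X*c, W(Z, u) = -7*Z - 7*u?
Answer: -1358733/65 ≈ -20904.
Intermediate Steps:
b(X, c) = 3 - 154*X + X*c (b(X, c) = 3 + (-154*X + X*c) = 3 - 154*X + X*c)
R(J) = (-19 + J)*(63 + J)/J (R(J) = ((J - 19)*(J + (-7*5 - 7*(-14))))/J = ((-19 + J)*(J + (-35 + 98)))/J = ((-19 + J)*(J + 63))/J = ((-19 + J)*(63 + J))/J = (-19 + J)*(63 + J)/J)
b(104, -47) + R(-65) = (3 - 154*104 + 104*(-47)) + (44 - 65 - 1197/(-65)) = (3 - 16016 - 4888) + (44 - 65 - 1197*(-1/65)) = -20901 + (44 - 65 + 1197/65) = -20901 - 168/65 = -1358733/65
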